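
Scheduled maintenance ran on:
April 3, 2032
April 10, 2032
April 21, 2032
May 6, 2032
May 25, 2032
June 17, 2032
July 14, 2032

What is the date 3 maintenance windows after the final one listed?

October 27, 2032

Gaps: 7, 11, 15, 19, 23, 27 days — each gap is 4 larger than the previous one.
Next gap: 31 days. July 14, 2032 + 31 days = August 14, 2032.
Next gap: 35 days. August 14, 2032 + 35 days = September 18, 2032.
Next gap: 39 days. September 18, 2032 + 39 days = October 27, 2032.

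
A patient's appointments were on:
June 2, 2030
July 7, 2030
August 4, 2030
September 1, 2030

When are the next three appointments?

October 6, 2030; November 3, 2030; December 1, 2030

Gaps: 35, 28, 28 days — a mix of 28 and 35. Every date is a Sunday.
Each is the 1st Sunday of its month.
October 2030 — 1st Sunday is October 6, 2030.
1st Sunday of November 2030: November 3, 2030.
1st Sunday of December 2030: December 1, 2030.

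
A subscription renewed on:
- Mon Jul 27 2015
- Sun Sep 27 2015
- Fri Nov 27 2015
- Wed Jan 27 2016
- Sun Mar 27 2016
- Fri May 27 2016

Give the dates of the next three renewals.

Wed Jul 27 2016, Tue Sep 27 2016, Sun Nov 27 2016

The day-of-month is always 27 (62, 61, 61, 60, 61 days between events).
So this recurs on the 27th of every 2 months.
July 2016: Wed Jul 27 2016.
Next: September 2016 → Tue Sep 27 2016.
Next: November 2016 → Sun Nov 27 2016.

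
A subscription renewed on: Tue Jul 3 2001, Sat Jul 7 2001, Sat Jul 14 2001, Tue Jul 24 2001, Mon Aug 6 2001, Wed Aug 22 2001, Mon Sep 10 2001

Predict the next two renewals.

Tue Oct 2 2001, Sat Oct 27 2001

The spacing grows by 3 each time: 4, 7, 10, 13, 16, 19 days.
Next gap: 22 days. Mon Sep 10 2001 + 22 days = Tue Oct 2 2001.
Next gap: 25 days. Tue Oct 2 2001 + 25 days = Sat Oct 27 2001.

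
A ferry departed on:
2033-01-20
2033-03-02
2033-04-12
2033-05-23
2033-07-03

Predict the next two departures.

Every event comes 41 days after the last (41, 41, 41, 41).
2033-07-03 + 41 days = 2033-08-13.
2033-08-13 + 41 days = 2033-09-23.

2033-08-13, 2033-09-23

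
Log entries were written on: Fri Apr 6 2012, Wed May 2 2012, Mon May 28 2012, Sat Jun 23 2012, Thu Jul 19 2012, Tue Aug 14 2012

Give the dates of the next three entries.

The spacing is 26, 26, 26, 26, 26 days — always 26 days.
Tue Aug 14 2012 + 26 days = Sun Sep 9 2012.
Sun Sep 9 2012 + 26 days = Fri Oct 5 2012.
Fri Oct 5 2012 + 26 days = Wed Oct 31 2012.

Sun Sep 9 2012, Fri Oct 5 2012, Wed Oct 31 2012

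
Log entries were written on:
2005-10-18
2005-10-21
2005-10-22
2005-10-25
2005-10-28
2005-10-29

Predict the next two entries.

2005-11-01, 2005-11-04

Every event lands on a Tuesday or Friday or Saturday (gaps cycle 3, 1, 3, 3, 1).
So the schedule is: every Tuesday, Friday and Saturday.
Next Tuesday: 2005-11-01.
The following Friday is 2005-11-04.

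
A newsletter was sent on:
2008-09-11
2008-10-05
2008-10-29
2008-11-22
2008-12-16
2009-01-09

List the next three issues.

Gaps between consecutive events: 24, 24, 24, 24, 24 days — a constant 24-day interval.
2009-01-09 + 24 days = 2009-02-02.
2009-02-02 + 24 days = 2009-02-26.
2009-02-26 + 24 days = 2009-03-22.

2009-02-02, 2009-02-26, 2009-03-22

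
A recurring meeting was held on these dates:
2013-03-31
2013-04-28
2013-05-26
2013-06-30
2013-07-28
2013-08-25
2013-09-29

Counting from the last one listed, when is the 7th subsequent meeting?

2014-04-27

All Sundays; the gaps (28, 28, 35, 28, 28, 35) vary with month length.
This is the last Sunday of each month.
Last Sunday of October 2013: 2013-10-27.
November 2013 ends with Sunday 2013-11-24.
Last Sunday of December 2013: 2013-12-29.
Last Sunday of January 2014: 2014-01-26.
Last Sunday of February 2014: 2014-02-23.
March 2014 ends with Sunday 2014-03-30.
Last Sunday of April 2014: 2014-04-27.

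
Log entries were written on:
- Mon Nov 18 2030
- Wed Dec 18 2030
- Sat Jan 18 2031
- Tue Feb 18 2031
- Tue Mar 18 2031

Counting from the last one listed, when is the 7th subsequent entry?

The day-of-month is always 18 (30, 31, 31, 28 days between events).
So this recurs on the 18th of each month.
Next: April 2031 → Fri Apr 18 2031.
Next: May 2031 → Sun May 18 2031.
June 2031: Wed Jun 18 2031.
Next: July 2031 → Fri Jul 18 2031.
August 2031: Mon Aug 18 2031.
Next: September 2031 → Thu Sep 18 2031.
Next: October 2031 → Sat Oct 18 2031.

Sat Oct 18 2031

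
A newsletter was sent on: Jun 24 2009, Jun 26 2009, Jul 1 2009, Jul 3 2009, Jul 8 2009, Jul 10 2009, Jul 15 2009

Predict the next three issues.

Jul 17 2009, Jul 22 2009, Jul 24 2009

The gap pattern 2, 5, 2, 5, 2, 5 repeats every 2 events.
These are the Wednesdays and Fridays of each week.
Next Friday: Jul 17 2009.
The following Wednesday is Jul 22 2009.
Next Friday: Jul 24 2009.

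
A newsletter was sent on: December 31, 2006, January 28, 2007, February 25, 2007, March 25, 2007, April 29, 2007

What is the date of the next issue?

These are Sundays with 28, 28, 28, 35-day gaps.
Each is the final Sunday of its month — December 31, 2006 is past the 28th, so '4th Sunday' doesn't fit.
May 2007 ends with Sunday May 27, 2007.

May 27, 2007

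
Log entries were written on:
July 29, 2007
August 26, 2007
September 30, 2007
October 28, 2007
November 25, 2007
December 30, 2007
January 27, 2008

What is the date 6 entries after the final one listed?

These are Sundays with 28, 35, 28, 28, 35, 28-day gaps.
Each is the final Sunday of its month — July 29, 2007 is past the 28th, so '4th Sunday' doesn't fit.
Last Sunday of February 2008: February 24, 2008.
March 2008 ends with Sunday March 30, 2008.
April 2008 ends with Sunday April 27, 2008.
Last Sunday of May 2008: May 25, 2008.
Last Sunday of June 2008: June 29, 2008.
July 2008 ends with Sunday July 27, 2008.

July 27, 2008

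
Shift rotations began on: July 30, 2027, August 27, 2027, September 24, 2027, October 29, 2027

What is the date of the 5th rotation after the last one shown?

March 31, 2028

These are Fridays with 28, 28, 35-day gaps.
Each is the final Friday of its month — July 30, 2027 is past the 28th, so '4th Friday' doesn't fit.
November 2027 ends with Friday November 26, 2027.
Last Friday of December 2027: December 31, 2027.
Last Friday of January 2028: January 28, 2028.
Last Friday of February 2028: February 25, 2028.
March 2028 ends with Friday March 31, 2028.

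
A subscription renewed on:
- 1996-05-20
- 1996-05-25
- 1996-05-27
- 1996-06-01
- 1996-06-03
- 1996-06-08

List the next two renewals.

Every event lands on a Monday or Saturday (gaps cycle 5, 2, 5, 2, 5).
So the schedule is: every Monday and Saturday.
Next Monday: 1996-06-10.
The following Saturday is 1996-06-15.

1996-06-10, 1996-06-15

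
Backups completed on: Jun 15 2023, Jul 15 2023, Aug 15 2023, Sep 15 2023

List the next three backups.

Oct 15 2023, Nov 15 2023, Dec 15 2023

The day-of-month is always 15 (30, 31, 31 days between events).
So this recurs on the 15th of each month.
Next: October 2023 → Oct 15 2023.
Next: November 2023 → Nov 15 2023.
Next: December 2023 → Dec 15 2023.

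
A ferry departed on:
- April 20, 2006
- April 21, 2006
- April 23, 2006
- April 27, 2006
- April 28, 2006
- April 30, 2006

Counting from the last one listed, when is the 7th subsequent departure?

May 18, 2006

Gaps: 1, 2, 4, 1, 2 days — not constant, but cyclic with period 3.
The events fall on every Thursday, Friday and Sunday.
The following Thursday is May 4, 2006.
Next Friday: May 5, 2006.
The following Sunday is May 7, 2006.
Next Thursday: May 11, 2006.
The following Friday is May 12, 2006.
Next Sunday: May 14, 2006.
The following Thursday is May 18, 2006.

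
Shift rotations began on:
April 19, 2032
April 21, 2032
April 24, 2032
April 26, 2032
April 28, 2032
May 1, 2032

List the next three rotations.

Gaps: 2, 3, 2, 2, 3 days — not constant, but cyclic with period 3.
The events fall on every Monday, Wednesday and Saturday.
Next Monday: May 3, 2032.
The following Wednesday is May 5, 2032.
The following Saturday is May 8, 2032.

May 3, 2032; May 5, 2032; May 8, 2032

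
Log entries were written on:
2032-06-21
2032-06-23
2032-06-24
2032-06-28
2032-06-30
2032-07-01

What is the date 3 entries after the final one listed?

2032-07-08

Gaps: 2, 1, 4, 2, 1 days — not constant, but cyclic with period 3.
The events fall on every Monday, Wednesday and Thursday.
The following Monday is 2032-07-05.
The following Wednesday is 2032-07-07.
Next Thursday: 2032-07-08.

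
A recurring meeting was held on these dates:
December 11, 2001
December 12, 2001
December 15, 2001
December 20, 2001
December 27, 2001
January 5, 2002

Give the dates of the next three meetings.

January 16, 2002; January 29, 2002; February 13, 2002

Gaps: 1, 3, 5, 7, 9 days — each gap is 2 larger than the previous one.
Next gap: 11 days. January 5, 2002 + 11 days = January 16, 2002.
Next gap: 13 days. January 16, 2002 + 13 days = January 29, 2002.
Next gap: 15 days. January 29, 2002 + 15 days = February 13, 2002.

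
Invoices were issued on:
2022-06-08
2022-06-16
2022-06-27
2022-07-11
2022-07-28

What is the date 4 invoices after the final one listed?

2022-11-03

Intervals are 8, 11, 14, 17 days — an arithmetic progression with common difference 3.
Next gap: 20 days. 2022-07-28 + 20 days = 2022-08-17.
Next gap: 23 days. 2022-08-17 + 23 days = 2022-09-09.
Next gap: 26 days. 2022-09-09 + 26 days = 2022-10-05.
Next gap: 29 days. 2022-10-05 + 29 days = 2022-11-03.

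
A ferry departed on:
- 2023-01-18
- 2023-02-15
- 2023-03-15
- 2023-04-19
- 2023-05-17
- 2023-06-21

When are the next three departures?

2023-07-19, 2023-08-16, 2023-09-20

Gaps: 28, 28, 35, 28, 35 days — a mix of 28 and 35. Every date is a Wednesday.
Each is the 3rd Wednesday of its month.
July 2023 — 3rd Wednesday is 2023-07-19.
3rd Wednesday of August 2023: 2023-08-16.
September 2023 — 3rd Wednesday is 2023-09-20.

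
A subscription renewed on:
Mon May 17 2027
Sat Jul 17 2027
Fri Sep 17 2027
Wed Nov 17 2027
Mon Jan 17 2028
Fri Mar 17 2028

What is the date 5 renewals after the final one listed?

Each date is the 17th; the gaps (61, 62, 61, 61, 60) track the month lengths.
The rule is the 17th of every 2 months.
Next: May 2028 → Wed May 17 2028.
Next: July 2028 → Mon Jul 17 2028.
Next: September 2028 → Sun Sep 17 2028.
November 2028: Fri Nov 17 2028.
January 2029: Wed Jan 17 2029.

Wed Jan 17 2029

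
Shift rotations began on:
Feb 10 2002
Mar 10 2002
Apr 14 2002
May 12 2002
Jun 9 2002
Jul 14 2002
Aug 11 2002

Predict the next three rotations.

Sep 8 2002, Oct 13 2002, Nov 10 2002

These are Sundays at 28- or 35-day spacing (28, 35, 28, 28, 35, 28).
The pattern: 2nd Sunday of the month.
2nd Sunday of September 2002: Sep 8 2002.
October 2002 — 2nd Sunday is Oct 13 2002.
November 2002 — 2nd Sunday is Nov 10 2002.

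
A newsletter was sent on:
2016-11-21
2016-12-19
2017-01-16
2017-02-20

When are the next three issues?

Gaps: 28, 28, 35 days — a mix of 28 and 35. Every date is a Monday.
Each is the 3rd Monday of its month.
3rd Monday of March 2017: 2017-03-20.
April 2017 — 3rd Monday is 2017-04-17.
3rd Monday of May 2017: 2017-05-15.

2017-03-20, 2017-04-17, 2017-05-15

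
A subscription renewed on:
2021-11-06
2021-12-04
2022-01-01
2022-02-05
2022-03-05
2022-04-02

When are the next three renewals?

These are Saturdays at 28- or 35-day spacing (28, 28, 35, 28, 28).
The pattern: 1st Saturday of the month.
1st Saturday of May 2022: 2022-05-07.
1st Saturday of June 2022: 2022-06-04.
July 2022 — 1st Saturday is 2022-07-02.

2022-05-07, 2022-06-04, 2022-07-02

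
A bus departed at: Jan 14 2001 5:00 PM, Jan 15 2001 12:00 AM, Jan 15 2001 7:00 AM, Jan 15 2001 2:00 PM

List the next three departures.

Spacing: 7, 7, 7 h — constant 7 h.
Jan 15 2001 2:00 PM + 7 h = Jan 15 2001 9:00 PM.
Jan 15 2001 9:00 PM + 7 h = Jan 16 2001 4:00 AM.
Jan 16 2001 4:00 AM + 7 h = Jan 16 2001 11:00 AM.

Jan 15 2001 9:00 PM, Jan 16 2001 4:00 AM, Jan 16 2001 11:00 AM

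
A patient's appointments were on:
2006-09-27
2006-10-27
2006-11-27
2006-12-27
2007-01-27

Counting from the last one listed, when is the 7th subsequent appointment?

2007-08-27

Gaps: 30, 31, 30, 31 days — not constant. Every event is on the 27th of the month.
Pattern: the 27th of each month.
Next: February 2007 → 2007-02-27.
Next: March 2007 → 2007-03-27.
Next: April 2007 → 2007-04-27.
Next: May 2007 → 2007-05-27.
Next: June 2007 → 2007-06-27.
July 2007: 2007-07-27.
Next: August 2007 → 2007-08-27.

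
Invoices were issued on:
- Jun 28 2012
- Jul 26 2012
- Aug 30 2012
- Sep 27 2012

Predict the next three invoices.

Oct 25 2012, Nov 29 2012, Dec 27 2012

Every date is a Thursday; gaps 28, 35, 28 days.
Each is the last Thursday of its month (at least one falls on the 29th or later, ruling out '4th Thursday').
October 2012 ends with Thursday Oct 25 2012.
Last Thursday of November 2012: Nov 29 2012.
Last Thursday of December 2012: Dec 27 2012.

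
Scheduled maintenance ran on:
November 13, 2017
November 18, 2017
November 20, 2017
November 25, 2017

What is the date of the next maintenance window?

Gaps: 5, 2, 5 days — not constant, but cyclic with period 2.
The events fall on every Monday and Saturday.
Next Monday: November 27, 2017.

November 27, 2017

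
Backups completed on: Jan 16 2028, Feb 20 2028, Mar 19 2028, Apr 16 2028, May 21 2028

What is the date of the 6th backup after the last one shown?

Nov 19 2028

Gaps: 35, 28, 28, 35 days — a mix of 28 and 35. Every date is a Sunday.
Each is the 3rd Sunday of its month.
3rd Sunday of June 2028: Jun 18 2028.
3rd Sunday of July 2028: Jul 16 2028.
3rd Sunday of August 2028: Aug 20 2028.
3rd Sunday of September 2028: Sep 17 2028.
3rd Sunday of October 2028: Oct 15 2028.
3rd Sunday of November 2028: Nov 19 2028.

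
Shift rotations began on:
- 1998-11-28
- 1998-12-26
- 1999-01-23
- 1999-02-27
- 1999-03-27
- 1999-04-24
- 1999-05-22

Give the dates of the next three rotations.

Gaps: 28, 28, 35, 28, 28, 28 days — a mix of 28 and 35. Every date is a Saturday.
Each is the 4th Saturday of its month.
4th Saturday of June 1999: 1999-06-26.
July 1999 — 4th Saturday is 1999-07-24.
August 1999 — 4th Saturday is 1999-08-28.

1999-06-26, 1999-07-24, 1999-08-28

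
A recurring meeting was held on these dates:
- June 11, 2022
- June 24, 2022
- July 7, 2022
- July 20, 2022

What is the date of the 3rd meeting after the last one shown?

Every event comes 13 days after the last (13, 13, 13).
July 20, 2022 + 13 days = August 2, 2022.
August 2, 2022 + 13 days = August 15, 2022.
August 15, 2022 + 13 days = August 28, 2022.

August 28, 2022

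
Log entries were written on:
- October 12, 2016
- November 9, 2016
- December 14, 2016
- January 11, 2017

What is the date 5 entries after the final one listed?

All dates are Wednesdays, 28, 35, 28 days apart.
Specifically, the 2nd Wednesday of each month.
2nd Wednesday of February 2017: February 8, 2017.
March 2017 — 2nd Wednesday is March 8, 2017.
2nd Wednesday of April 2017: April 12, 2017.
2nd Wednesday of May 2017: May 10, 2017.
2nd Wednesday of June 2017: June 14, 2017.

June 14, 2017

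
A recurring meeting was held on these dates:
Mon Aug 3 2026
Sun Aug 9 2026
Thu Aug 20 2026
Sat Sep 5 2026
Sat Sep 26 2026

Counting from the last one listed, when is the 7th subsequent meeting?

Sat Jul 10 2027

The spacing grows by 5 each time: 6, 11, 16, 21 days.
Next gap: 26 days. Sat Sep 26 2026 + 26 days = Thu Oct 22 2026.
Next gap: 31 days. Thu Oct 22 2026 + 31 days = Sun Nov 22 2026.
Next gap: 36 days. Sun Nov 22 2026 + 36 days = Mon Dec 28 2026.
Next gap: 41 days. Mon Dec 28 2026 + 41 days = Sun Feb 7 2027.
Next gap: 46 days. Sun Feb 7 2027 + 46 days = Thu Mar 25 2027.
Next gap: 51 days. Thu Mar 25 2027 + 51 days = Sat May 15 2027.
Next gap: 56 days. Sat May 15 2027 + 56 days = Sat Jul 10 2027.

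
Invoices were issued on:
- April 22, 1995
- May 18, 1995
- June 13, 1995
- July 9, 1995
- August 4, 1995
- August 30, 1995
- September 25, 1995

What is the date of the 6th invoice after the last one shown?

Every event comes 26 days after the last (26, 26, 26, 26, 26, 26).
September 25, 1995 + 26 days = October 21, 1995.
October 21, 1995 + 26 days = November 16, 1995.
November 16, 1995 + 26 days = December 12, 1995.
December 12, 1995 + 26 days = January 7, 1996.
January 7, 1996 + 26 days = February 2, 1996.
February 2, 1996 + 26 days = February 28, 1996.

February 28, 1996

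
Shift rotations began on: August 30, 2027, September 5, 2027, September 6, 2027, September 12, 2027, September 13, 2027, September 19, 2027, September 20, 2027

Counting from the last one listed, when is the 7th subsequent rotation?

October 17, 2027

Gaps: 6, 1, 6, 1, 6, 1 days — not constant, but cyclic with period 2.
The events fall on every Monday and Sunday.
The following Sunday is September 26, 2027.
Next Monday: September 27, 2027.
The following Sunday is October 3, 2027.
Next Monday: October 4, 2027.
Next Sunday: October 10, 2027.
Next Monday: October 11, 2027.
The following Sunday is October 17, 2027.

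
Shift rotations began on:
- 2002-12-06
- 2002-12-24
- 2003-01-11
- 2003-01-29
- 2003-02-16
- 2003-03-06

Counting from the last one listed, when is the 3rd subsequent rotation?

Every event comes 18 days after the last (18, 18, 18, 18, 18).
2003-03-06 + 18 days = 2003-03-24.
2003-03-24 + 18 days = 2003-04-11.
2003-04-11 + 18 days = 2003-04-29.

2003-04-29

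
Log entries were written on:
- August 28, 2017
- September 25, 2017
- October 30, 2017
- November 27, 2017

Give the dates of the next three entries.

Every date is a Monday; gaps 28, 35, 28 days.
Each is the last Monday of its month (at least one falls on the 29th or later, ruling out '4th Monday').
Last Monday of December 2017: December 25, 2017.
Last Monday of January 2018: January 29, 2018.
February 2018 ends with Monday February 26, 2018.

December 25, 2017; January 29, 2018; February 26, 2018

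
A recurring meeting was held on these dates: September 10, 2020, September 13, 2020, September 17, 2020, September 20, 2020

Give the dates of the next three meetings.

Gaps: 3, 4, 3 days — not constant, but cyclic with period 2.
The events fall on every Thursday and Sunday.
Next Thursday: September 24, 2020.
Next Sunday: September 27, 2020.
The following Thursday is October 1, 2020.

September 24, 2020; September 27, 2020; October 1, 2020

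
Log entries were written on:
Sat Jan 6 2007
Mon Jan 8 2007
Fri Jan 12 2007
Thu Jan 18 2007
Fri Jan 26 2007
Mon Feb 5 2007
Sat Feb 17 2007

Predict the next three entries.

Sat Mar 3 2007, Mon Mar 19 2007, Fri Apr 6 2007

Gaps: 2, 4, 6, 8, 10, 12 days — each gap is 2 larger than the previous one.
Next gap: 14 days. Sat Feb 17 2007 + 14 days = Sat Mar 3 2007.
Next gap: 16 days. Sat Mar 3 2007 + 16 days = Mon Mar 19 2007.
Next gap: 18 days. Mon Mar 19 2007 + 18 days = Fri Apr 6 2007.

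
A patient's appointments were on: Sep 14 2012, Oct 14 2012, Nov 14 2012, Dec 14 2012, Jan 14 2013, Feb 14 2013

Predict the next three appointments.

Mar 14 2013, Apr 14 2013, May 14 2013

Gaps: 30, 31, 30, 31, 31 days — not constant. Every event is on the 14th of the month.
Pattern: the 14th of each month.
March 2013: Mar 14 2013.
April 2013: Apr 14 2013.
Next: May 2013 → May 14 2013.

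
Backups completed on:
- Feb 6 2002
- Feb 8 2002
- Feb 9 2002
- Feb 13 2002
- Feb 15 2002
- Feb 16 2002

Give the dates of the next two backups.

Gaps: 2, 1, 4, 2, 1 days — not constant, but cyclic with period 3.
The events fall on every Wednesday, Friday and Saturday.
The following Wednesday is Feb 20 2002.
Next Friday: Feb 22 2002.

Feb 20 2002, Feb 22 2002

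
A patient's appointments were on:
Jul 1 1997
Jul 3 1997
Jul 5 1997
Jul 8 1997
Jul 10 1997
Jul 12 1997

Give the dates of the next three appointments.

Jul 15 1997, Jul 17 1997, Jul 19 1997

The gap pattern 2, 2, 3, 2, 2 repeats every 3 events.
These are the Tuesdays, Thursdays and Saturdays of each week.
The following Tuesday is Jul 15 1997.
The following Thursday is Jul 17 1997.
Next Saturday: Jul 19 1997.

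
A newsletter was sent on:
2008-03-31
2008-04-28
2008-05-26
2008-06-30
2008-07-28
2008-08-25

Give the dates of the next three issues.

Every date is a Monday; gaps 28, 28, 35, 28, 28 days.
Each is the last Monday of its month (at least one falls on the 29th or later, ruling out '4th Monday').
September 2008 ends with Monday 2008-09-29.
October 2008 ends with Monday 2008-10-27.
Last Monday of November 2008: 2008-11-24.

2008-09-29, 2008-10-27, 2008-11-24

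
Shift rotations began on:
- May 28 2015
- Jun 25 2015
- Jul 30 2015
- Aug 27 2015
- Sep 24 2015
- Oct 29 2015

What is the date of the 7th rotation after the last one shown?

These are Thursdays with 28, 35, 28, 28, 35-day gaps.
Each is the final Thursday of its month — Jul 30 2015 is past the 28th, so '4th Thursday' doesn't fit.
November 2015 ends with Thursday Nov 26 2015.
Last Thursday of December 2015: Dec 31 2015.
Last Thursday of January 2016: Jan 28 2016.
February 2016 ends with Thursday Feb 25 2016.
March 2016 ends with Thursday Mar 31 2016.
April 2016 ends with Thursday Apr 28 2016.
May 2016 ends with Thursday May 26 2016.

May 26 2016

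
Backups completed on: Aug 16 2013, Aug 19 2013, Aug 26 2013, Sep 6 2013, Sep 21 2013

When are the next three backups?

Oct 10 2013, Nov 2 2013, Nov 29 2013

Gaps: 3, 7, 11, 15 days — each gap is 4 larger than the previous one.
Next gap: 19 days. Sep 21 2013 + 19 days = Oct 10 2013.
Next gap: 23 days. Oct 10 2013 + 23 days = Nov 2 2013.
Next gap: 27 days. Nov 2 2013 + 27 days = Nov 29 2013.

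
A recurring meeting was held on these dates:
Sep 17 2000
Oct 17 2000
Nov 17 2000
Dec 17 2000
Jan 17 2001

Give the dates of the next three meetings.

Gaps: 30, 31, 30, 31 days — not constant. Every event is on the 17th of the month.
Pattern: the 17th of each month.
February 2001: Feb 17 2001.
March 2001: Mar 17 2001.
Next: April 2001 → Apr 17 2001.

Feb 17 2001, Mar 17 2001, Apr 17 2001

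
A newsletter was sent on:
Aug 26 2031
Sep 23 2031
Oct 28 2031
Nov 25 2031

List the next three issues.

Dec 23 2031, Jan 27 2032, Feb 24 2032

These are Tuesdays at 28- or 35-day spacing (28, 35, 28).
The pattern: 4th Tuesday of the month.
December 2031 — 4th Tuesday is Dec 23 2031.
January 2032 — 4th Tuesday is Jan 27 2032.
February 2032 — 4th Tuesday is Feb 24 2032.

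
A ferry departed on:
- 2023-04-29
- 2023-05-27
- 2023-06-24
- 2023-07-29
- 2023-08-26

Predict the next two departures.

2023-09-30, 2023-10-28

All Saturdays; the gaps (28, 28, 35, 28) vary with month length.
This is the last Saturday of each month.
Last Saturday of September 2023: 2023-09-30.
Last Saturday of October 2023: 2023-10-28.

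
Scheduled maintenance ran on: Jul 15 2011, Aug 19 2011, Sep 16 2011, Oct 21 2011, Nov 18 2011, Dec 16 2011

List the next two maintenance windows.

Gaps: 35, 28, 35, 28, 28 days — a mix of 28 and 35. Every date is a Friday.
Each is the 3rd Friday of its month.
January 2012 — 3rd Friday is Jan 20 2012.
3rd Friday of February 2012: Feb 17 2012.

Jan 20 2012, Feb 17 2012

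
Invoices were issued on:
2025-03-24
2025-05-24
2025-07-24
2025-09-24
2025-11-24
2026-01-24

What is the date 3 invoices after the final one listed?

2026-07-24

Gaps: 61, 61, 62, 61, 61 days — not constant. Every event is on the 24th of the month.
Pattern: the 24th of every 2 months.
March 2026: 2026-03-24.
Next: May 2026 → 2026-05-24.
July 2026: 2026-07-24.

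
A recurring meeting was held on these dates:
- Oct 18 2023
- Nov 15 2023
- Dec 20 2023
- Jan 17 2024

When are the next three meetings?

Gaps: 28, 35, 28 days — a mix of 28 and 35. Every date is a Wednesday.
Each is the 3rd Wednesday of its month.
3rd Wednesday of February 2024: Feb 21 2024.
3rd Wednesday of March 2024: Mar 20 2024.
April 2024 — 3rd Wednesday is Apr 17 2024.

Feb 21 2024, Mar 20 2024, Apr 17 2024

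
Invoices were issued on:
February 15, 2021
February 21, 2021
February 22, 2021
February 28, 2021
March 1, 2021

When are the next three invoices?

March 7, 2021; March 8, 2021; March 14, 2021

Every event lands on a Monday or Sunday (gaps cycle 6, 1, 6, 1).
So the schedule is: every Monday and Sunday.
Next Sunday: March 7, 2021.
The following Monday is March 8, 2021.
Next Sunday: March 14, 2021.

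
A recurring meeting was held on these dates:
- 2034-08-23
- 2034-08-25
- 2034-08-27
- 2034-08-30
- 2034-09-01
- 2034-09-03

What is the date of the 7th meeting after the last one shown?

The gap pattern 2, 2, 3, 2, 2 repeats every 3 events.
These are the Wednesdays, Fridays and Sundays of each week.
Next Wednesday: 2034-09-06.
Next Friday: 2034-09-08.
The following Sunday is 2034-09-10.
The following Wednesday is 2034-09-13.
Next Friday: 2034-09-15.
The following Sunday is 2034-09-17.
The following Wednesday is 2034-09-20.

2034-09-20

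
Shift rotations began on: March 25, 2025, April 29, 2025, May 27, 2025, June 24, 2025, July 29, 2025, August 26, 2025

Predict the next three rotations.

September 30, 2025; October 28, 2025; November 25, 2025

Every date is a Tuesday; gaps 35, 28, 28, 35, 28 days.
Each is the last Tuesday of its month (at least one falls on the 29th or later, ruling out '4th Tuesday').
September 2025 ends with Tuesday September 30, 2025.
Last Tuesday of October 2025: October 28, 2025.
November 2025 ends with Tuesday November 25, 2025.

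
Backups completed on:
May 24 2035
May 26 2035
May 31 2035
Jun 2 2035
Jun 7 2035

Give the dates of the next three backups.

Every event lands on a Thursday or Saturday (gaps cycle 2, 5, 2, 5).
So the schedule is: every Thursday and Saturday.
The following Saturday is Jun 9 2035.
Next Thursday: Jun 14 2035.
The following Saturday is Jun 16 2035.

Jun 9 2035, Jun 14 2035, Jun 16 2035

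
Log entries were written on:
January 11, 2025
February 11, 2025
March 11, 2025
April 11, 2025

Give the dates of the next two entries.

The day-of-month is always 11 (31, 28, 31 days between events).
So this recurs on the 11th of each month.
May 2025: May 11, 2025.
Next: June 2025 → June 11, 2025.

May 11, 2025; June 11, 2025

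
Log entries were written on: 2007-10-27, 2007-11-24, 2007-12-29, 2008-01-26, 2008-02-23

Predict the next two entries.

All Saturdays; the gaps (28, 35, 28, 28) vary with month length.
This is the last Saturday of each month.
Last Saturday of March 2008: 2008-03-29.
April 2008 ends with Saturday 2008-04-26.

2008-03-29, 2008-04-26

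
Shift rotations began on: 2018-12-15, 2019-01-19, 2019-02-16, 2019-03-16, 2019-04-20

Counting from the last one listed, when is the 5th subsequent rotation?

2019-09-21

Gaps: 35, 28, 28, 35 days — a mix of 28 and 35. Every date is a Saturday.
Each is the 3rd Saturday of its month.
May 2019 — 3rd Saturday is 2019-05-18.
June 2019 — 3rd Saturday is 2019-06-15.
July 2019 — 3rd Saturday is 2019-07-20.
3rd Saturday of August 2019: 2019-08-17.
3rd Saturday of September 2019: 2019-09-21.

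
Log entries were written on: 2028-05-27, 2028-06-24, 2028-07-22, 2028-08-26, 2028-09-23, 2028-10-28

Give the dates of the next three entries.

All dates are Saturdays, 28, 28, 35, 28, 35 days apart.
Specifically, the 4th Saturday of each month.
November 2028 — 4th Saturday is 2028-11-25.
4th Saturday of December 2028: 2028-12-23.
January 2029 — 4th Saturday is 2029-01-27.

2028-11-25, 2028-12-23, 2029-01-27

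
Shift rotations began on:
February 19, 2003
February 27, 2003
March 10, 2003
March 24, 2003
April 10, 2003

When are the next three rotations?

April 30, 2003; May 23, 2003; June 18, 2003

The spacing grows by 3 each time: 8, 11, 14, 17 days.
Next gap: 20 days. April 10, 2003 + 20 days = April 30, 2003.
Next gap: 23 days. April 30, 2003 + 23 days = May 23, 2003.
Next gap: 26 days. May 23, 2003 + 26 days = June 18, 2003.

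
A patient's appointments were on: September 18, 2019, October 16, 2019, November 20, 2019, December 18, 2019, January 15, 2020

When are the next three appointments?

February 19, 2020; March 18, 2020; April 15, 2020

These are Wednesdays at 28- or 35-day spacing (28, 35, 28, 28).
The pattern: 3rd Wednesday of the month.
3rd Wednesday of February 2020: February 19, 2020.
3rd Wednesday of March 2020: March 18, 2020.
April 2020 — 3rd Wednesday is April 15, 2020.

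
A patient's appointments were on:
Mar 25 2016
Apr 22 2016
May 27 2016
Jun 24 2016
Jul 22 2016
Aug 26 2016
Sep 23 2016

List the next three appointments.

Oct 28 2016, Nov 25 2016, Dec 23 2016

All dates are Fridays, 28, 35, 28, 28, 35, 28 days apart.
Specifically, the 4th Friday of each month.
4th Friday of October 2016: Oct 28 2016.
4th Friday of November 2016: Nov 25 2016.
4th Friday of December 2016: Dec 23 2016.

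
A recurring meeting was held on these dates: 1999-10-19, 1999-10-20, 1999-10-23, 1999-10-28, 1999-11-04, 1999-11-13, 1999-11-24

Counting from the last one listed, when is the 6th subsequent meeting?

2000-03-11

Gaps: 1, 3, 5, 7, 9, 11 days — each gap is 2 larger than the previous one.
Next gap: 13 days. 1999-11-24 + 13 days = 1999-12-07.
Next gap: 15 days. 1999-12-07 + 15 days = 1999-12-22.
Next gap: 17 days. 1999-12-22 + 17 days = 2000-01-08.
Next gap: 19 days. 2000-01-08 + 19 days = 2000-01-27.
Next gap: 21 days. 2000-01-27 + 21 days = 2000-02-17.
Next gap: 23 days. 2000-02-17 + 23 days = 2000-03-11.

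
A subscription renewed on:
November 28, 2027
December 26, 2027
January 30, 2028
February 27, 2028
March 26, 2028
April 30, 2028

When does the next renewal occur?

May 28, 2028

All Sundays; the gaps (28, 35, 28, 28, 35) vary with month length.
This is the last Sunday of each month.
May 2028 ends with Sunday May 28, 2028.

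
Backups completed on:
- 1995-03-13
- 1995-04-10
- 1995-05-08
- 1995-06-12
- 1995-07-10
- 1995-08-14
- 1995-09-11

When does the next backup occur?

These are Mondays at 28- or 35-day spacing (28, 28, 35, 28, 35, 28).
The pattern: 2nd Monday of the month.
2nd Monday of October 1995: 1995-10-09.

1995-10-09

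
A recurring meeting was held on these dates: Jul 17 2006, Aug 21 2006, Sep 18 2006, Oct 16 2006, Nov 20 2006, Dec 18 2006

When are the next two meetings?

Gaps: 35, 28, 28, 35, 28 days — a mix of 28 and 35. Every date is a Monday.
Each is the 3rd Monday of its month.
3rd Monday of January 2007: Jan 15 2007.
3rd Monday of February 2007: Feb 19 2007.

Jan 15 2007, Feb 19 2007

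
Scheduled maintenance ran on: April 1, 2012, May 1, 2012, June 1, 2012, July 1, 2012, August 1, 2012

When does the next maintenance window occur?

September 1, 2012

Each date is the 1st; the gaps (30, 31, 30, 31) track the month lengths.
The rule is the 1st of each month.
September 2012: September 1, 2012.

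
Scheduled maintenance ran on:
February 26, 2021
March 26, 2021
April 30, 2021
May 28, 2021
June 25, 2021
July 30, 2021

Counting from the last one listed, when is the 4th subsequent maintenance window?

November 26, 2021

All Fridays; the gaps (28, 35, 28, 28, 35) vary with month length.
This is the last Friday of each month.
Last Friday of August 2021: August 27, 2021.
September 2021 ends with Friday September 24, 2021.
October 2021 ends with Friday October 29, 2021.
November 2021 ends with Friday November 26, 2021.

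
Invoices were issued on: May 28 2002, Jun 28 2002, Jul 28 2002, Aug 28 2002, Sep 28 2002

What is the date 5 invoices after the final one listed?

Gaps: 31, 30, 31, 31 days — not constant. Every event is on the 28th of the month.
Pattern: the 28th of each month.
October 2002: Oct 28 2002.
November 2002: Nov 28 2002.
Next: December 2002 → Dec 28 2002.
Next: January 2003 → Jan 28 2003.
February 2003: Feb 28 2003.

Feb 28 2003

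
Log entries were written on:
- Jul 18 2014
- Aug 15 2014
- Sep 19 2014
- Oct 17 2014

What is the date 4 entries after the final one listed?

Feb 20 2015

All dates are Fridays, 28, 35, 28 days apart.
Specifically, the 3rd Friday of each month.
3rd Friday of November 2014: Nov 21 2014.
December 2014 — 3rd Friday is Dec 19 2014.
January 2015 — 3rd Friday is Jan 16 2015.
February 2015 — 3rd Friday is Feb 20 2015.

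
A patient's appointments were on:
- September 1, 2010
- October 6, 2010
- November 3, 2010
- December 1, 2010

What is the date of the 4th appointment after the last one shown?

April 6, 2011

These are Wednesdays at 28- or 35-day spacing (35, 28, 28).
The pattern: 1st Wednesday of the month.
January 2011 — 1st Wednesday is January 5, 2011.
1st Wednesday of February 2011: February 2, 2011.
March 2011 — 1st Wednesday is March 2, 2011.
1st Wednesday of April 2011: April 6, 2011.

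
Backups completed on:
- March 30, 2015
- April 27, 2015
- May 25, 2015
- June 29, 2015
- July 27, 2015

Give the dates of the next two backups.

August 31, 2015; September 28, 2015

Every date is a Monday; gaps 28, 28, 35, 28 days.
Each is the last Monday of its month (at least one falls on the 29th or later, ruling out '4th Monday').
August 2015 ends with Monday August 31, 2015.
Last Monday of September 2015: September 28, 2015.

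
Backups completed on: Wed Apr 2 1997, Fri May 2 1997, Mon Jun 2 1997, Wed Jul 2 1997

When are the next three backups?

Gaps: 30, 31, 30 days — not constant. Every event is on the 2nd of the month.
Pattern: the 2nd of each month.
Next: August 1997 → Sat Aug 2 1997.
Next: September 1997 → Tue Sep 2 1997.
October 1997: Thu Oct 2 1997.

Sat Aug 2 1997, Tue Sep 2 1997, Thu Oct 2 1997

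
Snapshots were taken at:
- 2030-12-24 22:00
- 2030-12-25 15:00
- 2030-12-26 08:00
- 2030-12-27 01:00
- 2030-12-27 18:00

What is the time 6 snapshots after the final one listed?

Spacing: 17, 17, 17, 17 h — constant 17 h.
2030-12-27 18:00 + 17 h = 2030-12-28 11:00.
2030-12-28 11:00 + 17 h = 2030-12-29 04:00.
2030-12-29 04:00 + 17 h = 2030-12-29 21:00.
2030-12-29 21:00 + 17 h = 2030-12-30 14:00.
2030-12-30 14:00 + 17 h = 2030-12-31 07:00.
2030-12-31 07:00 + 17 h = 2031-01-01 00:00.

2031-01-01 00:00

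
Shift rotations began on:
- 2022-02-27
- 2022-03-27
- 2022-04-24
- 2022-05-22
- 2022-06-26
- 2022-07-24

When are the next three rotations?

Gaps: 28, 28, 28, 35, 28 days — a mix of 28 and 35. Every date is a Sunday.
Each is the 4th Sunday of its month.
August 2022 — 4th Sunday is 2022-08-28.
September 2022 — 4th Sunday is 2022-09-25.
4th Sunday of October 2022: 2022-10-23.

2022-08-28, 2022-09-25, 2022-10-23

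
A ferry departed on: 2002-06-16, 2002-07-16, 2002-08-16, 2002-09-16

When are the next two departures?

2002-10-16, 2002-11-16

Each date is the 16th; the gaps (30, 31, 31) track the month lengths.
The rule is the 16th of each month.
Next: October 2002 → 2002-10-16.
November 2002: 2002-11-16.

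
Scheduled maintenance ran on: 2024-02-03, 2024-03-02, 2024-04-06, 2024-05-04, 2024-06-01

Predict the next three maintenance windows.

2024-07-06, 2024-08-03, 2024-09-07

These are Saturdays at 28- or 35-day spacing (28, 35, 28, 28).
The pattern: 1st Saturday of the month.
July 2024 — 1st Saturday is 2024-07-06.
August 2024 — 1st Saturday is 2024-08-03.
September 2024 — 1st Saturday is 2024-09-07.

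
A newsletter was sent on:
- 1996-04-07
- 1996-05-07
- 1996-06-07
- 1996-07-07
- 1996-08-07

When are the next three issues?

1996-09-07, 1996-10-07, 1996-11-07

Gaps: 30, 31, 30, 31 days — not constant. Every event is on the 7th of the month.
Pattern: the 7th of each month.
September 1996: 1996-09-07.
October 1996: 1996-10-07.
Next: November 1996 → 1996-11-07.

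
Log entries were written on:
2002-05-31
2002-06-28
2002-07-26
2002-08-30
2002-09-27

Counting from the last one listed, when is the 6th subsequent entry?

These are Fridays with 28, 28, 35, 28-day gaps.
Each is the final Friday of its month — 2002-05-31 is past the 28th, so '4th Friday' doesn't fit.
Last Friday of October 2002: 2002-10-25.
Last Friday of November 2002: 2002-11-29.
December 2002 ends with Friday 2002-12-27.
Last Friday of January 2003: 2003-01-31.
Last Friday of February 2003: 2003-02-28.
Last Friday of March 2003: 2003-03-28.

2003-03-28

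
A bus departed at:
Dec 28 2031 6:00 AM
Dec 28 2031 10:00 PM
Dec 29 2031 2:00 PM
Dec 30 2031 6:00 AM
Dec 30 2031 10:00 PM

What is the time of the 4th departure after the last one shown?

Jan 2 2032 2:00 PM

Spacing: 16, 16, 16, 16 h — constant 16 h.
Dec 30 2031 10:00 PM + 16 h = Dec 31 2031 2:00 PM.
Dec 31 2031 2:00 PM + 16 h = Jan 1 2032 6:00 AM.
Jan 1 2032 6:00 AM + 16 h = Jan 1 2032 10:00 PM.
Jan 1 2032 10:00 PM + 16 h = Jan 2 2032 2:00 PM.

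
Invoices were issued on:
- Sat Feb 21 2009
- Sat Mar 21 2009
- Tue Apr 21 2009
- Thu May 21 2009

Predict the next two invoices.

Sun Jun 21 2009, Tue Jul 21 2009

The day-of-month is always 21 (28, 31, 30 days between events).
So this recurs on the 21st of each month.
June 2009: Sun Jun 21 2009.
Next: July 2009 → Tue Jul 21 2009.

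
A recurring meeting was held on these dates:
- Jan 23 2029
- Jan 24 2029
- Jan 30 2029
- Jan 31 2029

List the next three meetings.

Feb 6 2029, Feb 7 2029, Feb 13 2029

Gaps: 1, 6, 1 days — not constant, but cyclic with period 2.
The events fall on every Tuesday and Wednesday.
Next Tuesday: Feb 6 2029.
Next Wednesday: Feb 7 2029.
The following Tuesday is Feb 13 2029.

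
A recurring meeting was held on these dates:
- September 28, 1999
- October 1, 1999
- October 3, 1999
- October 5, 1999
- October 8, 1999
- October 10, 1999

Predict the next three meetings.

October 12, 1999; October 15, 1999; October 17, 1999

The gap pattern 3, 2, 2, 3, 2 repeats every 3 events.
These are the Tuesdays, Fridays and Sundays of each week.
Next Tuesday: October 12, 1999.
The following Friday is October 15, 1999.
Next Sunday: October 17, 1999.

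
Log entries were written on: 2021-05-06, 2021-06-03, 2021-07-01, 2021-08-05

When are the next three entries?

2021-09-02, 2021-10-07, 2021-11-04

All dates are Thursdays, 28, 28, 35 days apart.
Specifically, the 1st Thursday of each month.
1st Thursday of September 2021: 2021-09-02.
1st Thursday of October 2021: 2021-10-07.
1st Thursday of November 2021: 2021-11-04.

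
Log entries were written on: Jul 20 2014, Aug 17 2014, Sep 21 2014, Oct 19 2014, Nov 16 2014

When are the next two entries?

Dec 21 2014, Jan 18 2015

All dates are Sundays, 28, 35, 28, 28 days apart.
Specifically, the 3rd Sunday of each month.
December 2014 — 3rd Sunday is Dec 21 2014.
3rd Sunday of January 2015: Jan 18 2015.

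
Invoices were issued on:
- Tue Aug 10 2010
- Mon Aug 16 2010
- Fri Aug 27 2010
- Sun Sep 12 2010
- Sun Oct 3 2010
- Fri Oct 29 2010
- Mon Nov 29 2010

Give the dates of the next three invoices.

The spacing grows by 5 each time: 6, 11, 16, 21, 26, 31 days.
Next gap: 36 days. Mon Nov 29 2010 + 36 days = Tue Jan 4 2011.
Next gap: 41 days. Tue Jan 4 2011 + 41 days = Mon Feb 14 2011.
Next gap: 46 days. Mon Feb 14 2011 + 46 days = Fri Apr 1 2011.

Tue Jan 4 2011, Mon Feb 14 2011, Fri Apr 1 2011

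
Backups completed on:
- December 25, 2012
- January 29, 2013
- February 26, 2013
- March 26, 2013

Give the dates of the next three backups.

These are Tuesdays with 35, 28, 28-day gaps.
Each is the final Tuesday of its month — January 29, 2013 is past the 28th, so '4th Tuesday' doesn't fit.
April 2013 ends with Tuesday April 30, 2013.
May 2013 ends with Tuesday May 28, 2013.
Last Tuesday of June 2013: June 25, 2013.

April 30, 2013; May 28, 2013; June 25, 2013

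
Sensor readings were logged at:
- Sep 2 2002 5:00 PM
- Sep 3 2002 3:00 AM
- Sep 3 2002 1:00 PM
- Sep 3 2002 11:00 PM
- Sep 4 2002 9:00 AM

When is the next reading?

Gaps: 10, 10, 10, 10 hours — each event is 10 hours after the previous one.
Sep 4 2002 9:00 AM + 10 h = Sep 4 2002 7:00 PM.

Sep 4 2002 7:00 PM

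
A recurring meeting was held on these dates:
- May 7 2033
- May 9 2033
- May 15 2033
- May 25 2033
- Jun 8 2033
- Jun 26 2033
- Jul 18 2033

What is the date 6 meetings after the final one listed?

Feb 19 2034

Gaps: 2, 6, 10, 14, 18, 22 days — each gap is 4 larger than the previous one.
Next gap: 26 days. Jul 18 2033 + 26 days = Aug 13 2033.
Next gap: 30 days. Aug 13 2033 + 30 days = Sep 12 2033.
Next gap: 34 days. Sep 12 2033 + 34 days = Oct 16 2033.
Next gap: 38 days. Oct 16 2033 + 38 days = Nov 23 2033.
Next gap: 42 days. Nov 23 2033 + 42 days = Jan 4 2034.
Next gap: 46 days. Jan 4 2034 + 46 days = Feb 19 2034.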